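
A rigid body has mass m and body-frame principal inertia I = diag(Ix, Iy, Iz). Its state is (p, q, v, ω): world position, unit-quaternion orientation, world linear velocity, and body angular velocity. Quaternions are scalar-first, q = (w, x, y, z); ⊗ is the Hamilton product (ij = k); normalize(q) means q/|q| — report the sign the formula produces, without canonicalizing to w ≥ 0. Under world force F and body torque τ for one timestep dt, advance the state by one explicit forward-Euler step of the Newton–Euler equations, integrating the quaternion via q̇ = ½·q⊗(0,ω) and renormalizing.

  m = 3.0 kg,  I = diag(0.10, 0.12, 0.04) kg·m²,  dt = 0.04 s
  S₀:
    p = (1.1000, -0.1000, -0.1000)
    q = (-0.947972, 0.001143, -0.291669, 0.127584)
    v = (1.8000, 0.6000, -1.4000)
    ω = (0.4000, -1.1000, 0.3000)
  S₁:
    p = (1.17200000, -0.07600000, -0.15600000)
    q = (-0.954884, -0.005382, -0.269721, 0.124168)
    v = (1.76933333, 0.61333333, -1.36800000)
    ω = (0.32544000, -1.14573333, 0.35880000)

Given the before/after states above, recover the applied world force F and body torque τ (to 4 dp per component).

Δω = ω₁−ω₀ = (-0.07456000, -0.04573333, 0.05880000)
I·α + gyro = (-0.1600, -0.1300, 0.0500)
velocity change Δv = (-0.03066667, 0.01333333, 0.03200000)
F = m·Δv/dt = (-2.3000, 1.0000, 2.4000)

F = (-2.3000, 1.0000, 2.4000)
τ = (-0.1600, -0.1300, 0.0500)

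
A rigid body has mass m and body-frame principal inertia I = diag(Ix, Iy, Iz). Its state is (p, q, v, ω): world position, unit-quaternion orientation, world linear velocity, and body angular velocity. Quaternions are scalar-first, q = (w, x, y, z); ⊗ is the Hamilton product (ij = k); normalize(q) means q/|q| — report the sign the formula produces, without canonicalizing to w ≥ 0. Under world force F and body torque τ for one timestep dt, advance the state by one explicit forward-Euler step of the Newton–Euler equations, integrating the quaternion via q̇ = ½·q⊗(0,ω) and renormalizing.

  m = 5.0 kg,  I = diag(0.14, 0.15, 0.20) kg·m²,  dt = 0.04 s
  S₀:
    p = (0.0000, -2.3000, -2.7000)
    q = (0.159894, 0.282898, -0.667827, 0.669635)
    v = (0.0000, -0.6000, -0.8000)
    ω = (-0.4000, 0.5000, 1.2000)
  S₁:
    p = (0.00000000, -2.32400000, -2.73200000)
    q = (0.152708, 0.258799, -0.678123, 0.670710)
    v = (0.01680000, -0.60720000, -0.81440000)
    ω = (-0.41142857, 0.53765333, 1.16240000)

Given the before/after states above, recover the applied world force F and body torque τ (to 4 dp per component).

F = (2.1000, -0.9000, -1.8000)
τ = (-0.0100, 0.1700, -0.1900)

velocity change Δv = (0.01680000, -0.00720000, -0.01440000)
F = m·Δv/dt = (2.1000, -0.9000, -1.8000)
rate change Δω = (-0.01142857, 0.03765333, -0.03760000)
I·α + gyro = (-0.0100, 0.1700, -0.1900)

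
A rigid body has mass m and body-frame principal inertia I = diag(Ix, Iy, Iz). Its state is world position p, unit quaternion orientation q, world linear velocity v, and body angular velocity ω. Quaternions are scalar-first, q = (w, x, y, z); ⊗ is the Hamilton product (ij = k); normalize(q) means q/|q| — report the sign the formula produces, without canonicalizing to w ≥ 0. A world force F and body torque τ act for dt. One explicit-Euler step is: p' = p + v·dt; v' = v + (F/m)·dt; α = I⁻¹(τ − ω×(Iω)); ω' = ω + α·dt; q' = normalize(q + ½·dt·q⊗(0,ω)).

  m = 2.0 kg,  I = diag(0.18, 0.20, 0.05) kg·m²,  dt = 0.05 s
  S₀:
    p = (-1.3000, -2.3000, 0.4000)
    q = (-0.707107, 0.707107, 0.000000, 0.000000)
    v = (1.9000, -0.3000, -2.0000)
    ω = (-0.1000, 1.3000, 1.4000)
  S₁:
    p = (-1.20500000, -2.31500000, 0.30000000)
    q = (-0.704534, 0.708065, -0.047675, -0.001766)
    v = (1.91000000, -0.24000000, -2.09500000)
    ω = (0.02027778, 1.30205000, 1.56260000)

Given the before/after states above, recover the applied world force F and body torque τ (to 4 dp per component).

v₁ − v₀ = (0.01000000, 0.06000000, -0.09500000)
F = m·Δv/dt = (0.4000, 2.4000, -3.8000)
rate change Δω = (0.12027778, 0.00205000, 0.16260000)
gyro term ω₀×Iω₀ = (-0.2730, -0.0182, -0.0026)
I·α + gyro = (0.1600, -0.0100, 0.1600)

F = (0.4000, 2.4000, -3.8000)
τ = (0.1600, -0.0100, 0.1600)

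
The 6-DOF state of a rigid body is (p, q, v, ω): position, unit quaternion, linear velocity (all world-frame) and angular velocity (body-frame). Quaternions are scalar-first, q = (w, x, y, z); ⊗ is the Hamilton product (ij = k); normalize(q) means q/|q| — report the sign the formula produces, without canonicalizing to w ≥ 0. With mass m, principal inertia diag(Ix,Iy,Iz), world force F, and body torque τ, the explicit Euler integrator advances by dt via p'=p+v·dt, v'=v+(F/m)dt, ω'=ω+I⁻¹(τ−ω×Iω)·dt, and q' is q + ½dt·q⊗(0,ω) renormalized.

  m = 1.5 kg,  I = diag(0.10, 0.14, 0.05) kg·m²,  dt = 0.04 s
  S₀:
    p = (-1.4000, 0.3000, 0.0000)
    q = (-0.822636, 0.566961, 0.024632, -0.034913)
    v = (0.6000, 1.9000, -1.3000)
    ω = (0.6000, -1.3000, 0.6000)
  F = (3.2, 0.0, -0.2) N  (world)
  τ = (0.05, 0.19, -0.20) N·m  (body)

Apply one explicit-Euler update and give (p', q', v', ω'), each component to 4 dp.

angular accel α = (-0.2020, 1.2286, -3.3760)
new body rate ω' = (0.5919, -1.2509, 0.4650)
2q̇ = q⊗(0,ω) = (-0.2872072, -0.5241893, 0.7083024, -1.2454101)
updated quaternion q' = (-0.8280, 0.5562, 0.0388, -0.0598)
p' = p + v·dt = (-1.3760, 0.3760, -0.0520)
v + (F/m)dt = (0.6853, 1.9000, -1.3053)

p' = (-1.3760, 0.3760, -0.0520)
q' = (-0.8280, 0.5562, 0.0388, -0.0598)
v' = (0.6853, 1.9000, -1.3053)
ω' = (0.5919, -1.2509, 0.4650)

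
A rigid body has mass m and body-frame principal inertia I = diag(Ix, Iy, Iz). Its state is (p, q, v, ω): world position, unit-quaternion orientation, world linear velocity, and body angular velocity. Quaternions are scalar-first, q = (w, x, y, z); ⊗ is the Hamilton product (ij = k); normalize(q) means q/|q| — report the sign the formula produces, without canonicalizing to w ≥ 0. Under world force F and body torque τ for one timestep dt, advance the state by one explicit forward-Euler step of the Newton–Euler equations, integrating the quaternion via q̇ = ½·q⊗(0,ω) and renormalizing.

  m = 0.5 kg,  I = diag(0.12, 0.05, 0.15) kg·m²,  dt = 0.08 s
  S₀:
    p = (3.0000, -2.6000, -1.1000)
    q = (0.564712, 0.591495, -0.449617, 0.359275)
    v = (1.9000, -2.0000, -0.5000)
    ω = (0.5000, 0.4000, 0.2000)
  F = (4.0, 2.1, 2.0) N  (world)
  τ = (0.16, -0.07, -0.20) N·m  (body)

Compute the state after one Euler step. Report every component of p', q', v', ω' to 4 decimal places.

p' = (3.1520, -2.7600, -1.1400)
q' = (0.5570, 0.5932, -0.4380, 0.3821)
v' = (2.5400, -1.6640, -0.1800)
ω' = (0.6013, 0.2928, 0.1008)

α = I⁻¹(τ − ω×Iω) = (1.2667, -1.3400, -1.2400)
ω' = ω + α·dt = (0.6013, 0.2928, 0.1008)
2q̇ = q⊗(0,ω) = (-0.1877557, 0.0487226, 0.2872233, 0.5743489)
q + ½dt·q⊗(0,ω), renormalized = (0.5570, 0.5932, -0.4380, 0.3821)
p + v·dt = (3.1520, -2.7600, -1.1400)
new velocity v' = (2.5400, -1.6640, -0.1800)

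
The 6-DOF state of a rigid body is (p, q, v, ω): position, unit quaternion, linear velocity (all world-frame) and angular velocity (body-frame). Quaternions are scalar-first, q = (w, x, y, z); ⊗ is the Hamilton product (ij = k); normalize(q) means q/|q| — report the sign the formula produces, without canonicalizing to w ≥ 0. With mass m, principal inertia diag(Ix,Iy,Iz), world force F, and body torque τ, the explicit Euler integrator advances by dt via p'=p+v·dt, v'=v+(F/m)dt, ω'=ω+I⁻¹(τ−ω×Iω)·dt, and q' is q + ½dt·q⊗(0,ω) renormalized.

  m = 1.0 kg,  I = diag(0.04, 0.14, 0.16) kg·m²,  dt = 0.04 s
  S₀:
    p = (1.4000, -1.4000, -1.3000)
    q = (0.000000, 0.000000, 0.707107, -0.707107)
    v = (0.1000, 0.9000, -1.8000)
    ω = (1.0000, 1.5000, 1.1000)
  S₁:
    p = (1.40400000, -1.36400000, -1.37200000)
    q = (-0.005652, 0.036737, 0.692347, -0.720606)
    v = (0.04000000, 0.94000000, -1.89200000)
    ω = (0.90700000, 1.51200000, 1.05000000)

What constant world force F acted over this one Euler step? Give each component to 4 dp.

F = (-1.5000, 1.0000, -2.3000)

v₁ − v₀ = (-0.06000000, 0.04000000, -0.09200000)
m·(v₁−v₀)/dt = (-1.5000, 1.0000, -2.3000)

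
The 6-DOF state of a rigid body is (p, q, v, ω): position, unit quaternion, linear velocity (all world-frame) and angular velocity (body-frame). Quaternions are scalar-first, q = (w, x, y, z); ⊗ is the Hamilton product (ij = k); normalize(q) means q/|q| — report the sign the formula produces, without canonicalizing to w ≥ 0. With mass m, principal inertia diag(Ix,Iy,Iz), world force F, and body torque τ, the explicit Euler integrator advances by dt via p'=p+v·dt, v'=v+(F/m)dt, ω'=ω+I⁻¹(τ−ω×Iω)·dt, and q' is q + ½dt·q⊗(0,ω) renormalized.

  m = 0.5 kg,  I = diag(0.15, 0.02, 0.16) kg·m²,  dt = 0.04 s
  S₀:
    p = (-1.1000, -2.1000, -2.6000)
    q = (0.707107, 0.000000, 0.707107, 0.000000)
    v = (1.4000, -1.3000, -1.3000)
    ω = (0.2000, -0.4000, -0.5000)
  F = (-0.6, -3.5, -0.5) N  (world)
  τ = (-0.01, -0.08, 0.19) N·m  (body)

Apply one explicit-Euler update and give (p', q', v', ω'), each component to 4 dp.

p' = (-1.0440, -2.1520, -2.6520)
q' = (0.7127, -0.0042, 0.7014, -0.0099)
v' = (1.3520, -1.5800, -1.3400)
ω' = (0.1899, -0.5620, -0.4551)

a = F/m = (-1.2000, -7.0000, -1.0000)
p' = p + v·dt = (-1.0440, -2.1520, -2.6520)
v + (F/m)dt = (1.3520, -1.5800, -1.3400)
precession coupling ω×(Iω) = (0.0280, 0.0010, 0.0104)
angular accel α = (-0.2533, -4.0500, 1.1225)
ω' = ω + α·dt = (0.1899, -0.5620, -0.4551)
Hamilton product q⊗(0,ω) = (0.2828428, -0.2121321, -0.2828428, -0.4949749)
q + ½dt·q⊗(0,ω), renormalized = (0.7127, -0.0042, 0.7014, -0.0099)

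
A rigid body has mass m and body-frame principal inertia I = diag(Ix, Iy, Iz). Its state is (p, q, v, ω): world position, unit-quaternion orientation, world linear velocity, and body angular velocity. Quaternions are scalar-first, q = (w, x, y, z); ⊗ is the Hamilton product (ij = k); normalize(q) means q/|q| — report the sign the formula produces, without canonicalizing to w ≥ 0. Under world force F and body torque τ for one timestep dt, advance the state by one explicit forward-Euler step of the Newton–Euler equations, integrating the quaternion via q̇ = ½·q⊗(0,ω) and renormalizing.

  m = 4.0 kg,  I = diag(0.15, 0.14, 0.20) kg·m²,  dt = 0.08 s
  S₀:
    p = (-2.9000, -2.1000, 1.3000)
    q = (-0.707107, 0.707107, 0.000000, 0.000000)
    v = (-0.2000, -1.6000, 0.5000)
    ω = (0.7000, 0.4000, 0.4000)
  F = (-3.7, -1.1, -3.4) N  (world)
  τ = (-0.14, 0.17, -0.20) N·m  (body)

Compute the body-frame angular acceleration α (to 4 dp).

gyro term ω×Iω = (0.0096, -0.0140, -0.0028)
angular accel α = (-0.9973, 1.3143, -0.9860)

α = (-0.9973, 1.3143, -0.9860)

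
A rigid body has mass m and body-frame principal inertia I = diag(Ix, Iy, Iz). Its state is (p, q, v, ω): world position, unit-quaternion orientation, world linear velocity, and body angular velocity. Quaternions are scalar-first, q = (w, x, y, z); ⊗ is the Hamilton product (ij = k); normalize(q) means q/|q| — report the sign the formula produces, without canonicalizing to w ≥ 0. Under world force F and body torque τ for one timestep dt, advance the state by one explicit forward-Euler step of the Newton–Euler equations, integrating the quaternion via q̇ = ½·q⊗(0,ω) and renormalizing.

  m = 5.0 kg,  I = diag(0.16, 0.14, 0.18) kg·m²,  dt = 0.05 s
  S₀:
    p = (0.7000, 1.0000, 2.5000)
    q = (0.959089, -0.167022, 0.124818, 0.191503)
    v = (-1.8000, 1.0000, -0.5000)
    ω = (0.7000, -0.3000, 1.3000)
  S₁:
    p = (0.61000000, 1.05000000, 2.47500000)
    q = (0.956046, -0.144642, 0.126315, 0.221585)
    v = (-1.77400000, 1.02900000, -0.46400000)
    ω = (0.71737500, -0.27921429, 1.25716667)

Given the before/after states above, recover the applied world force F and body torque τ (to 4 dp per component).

F = (2.6000, 2.9000, 3.6000)
τ = (0.0400, 0.0400, -0.1500)

Δv = v₁−v₀ = (0.02600000, 0.02900000, 0.03600000)
F = m·Δv/dt = (2.6000, 2.9000, 3.6000)
ω₁ − ω₀ = (0.01737500, 0.02078571, -0.04283333)
ω₀×(Iω₀) = (-0.0156, -0.0182, 0.0042)
τ = I·(Δω/dt) + ω₀×(Iω₀) = (0.0400, 0.0400, -0.1500)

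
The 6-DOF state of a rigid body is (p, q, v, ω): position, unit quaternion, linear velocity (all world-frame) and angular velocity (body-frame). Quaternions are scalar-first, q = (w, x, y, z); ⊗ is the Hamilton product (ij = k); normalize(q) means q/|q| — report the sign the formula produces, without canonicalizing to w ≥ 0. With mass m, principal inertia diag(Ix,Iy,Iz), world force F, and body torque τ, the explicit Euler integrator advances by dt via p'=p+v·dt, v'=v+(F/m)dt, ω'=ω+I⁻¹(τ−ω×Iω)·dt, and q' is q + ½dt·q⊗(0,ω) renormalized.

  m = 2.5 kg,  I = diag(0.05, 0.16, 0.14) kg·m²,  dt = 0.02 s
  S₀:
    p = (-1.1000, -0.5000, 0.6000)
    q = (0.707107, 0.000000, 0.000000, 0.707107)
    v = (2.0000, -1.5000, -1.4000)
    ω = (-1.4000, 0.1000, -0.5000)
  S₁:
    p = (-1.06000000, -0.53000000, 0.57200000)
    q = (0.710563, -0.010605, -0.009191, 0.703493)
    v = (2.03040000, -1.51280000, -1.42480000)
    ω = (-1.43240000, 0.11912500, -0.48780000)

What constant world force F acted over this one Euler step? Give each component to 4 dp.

velocity change Δv = (0.03040000, -0.01280000, -0.02480000)
m·(v₁−v₀)/dt = (3.8000, -1.6000, -3.1000)

F = (3.8000, -1.6000, -3.1000)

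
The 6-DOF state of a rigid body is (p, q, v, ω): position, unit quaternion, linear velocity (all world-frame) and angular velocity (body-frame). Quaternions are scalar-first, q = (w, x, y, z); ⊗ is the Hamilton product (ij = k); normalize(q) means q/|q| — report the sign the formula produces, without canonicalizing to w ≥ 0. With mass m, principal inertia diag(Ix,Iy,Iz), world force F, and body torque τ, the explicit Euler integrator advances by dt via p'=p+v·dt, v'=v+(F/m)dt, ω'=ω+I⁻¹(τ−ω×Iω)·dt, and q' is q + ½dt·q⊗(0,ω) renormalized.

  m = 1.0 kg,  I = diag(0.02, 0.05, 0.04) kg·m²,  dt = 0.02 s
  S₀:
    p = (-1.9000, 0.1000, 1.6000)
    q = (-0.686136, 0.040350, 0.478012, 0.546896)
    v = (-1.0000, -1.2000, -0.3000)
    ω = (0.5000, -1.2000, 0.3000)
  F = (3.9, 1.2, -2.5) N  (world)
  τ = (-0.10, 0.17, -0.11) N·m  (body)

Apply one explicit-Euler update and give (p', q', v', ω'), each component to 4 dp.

p' = (-1.9200, 0.0760, 1.5940)
q' = (-0.6822, 0.0449, 0.4888, 0.5419)
v' = (-0.9220, -1.1760, -0.3500)
ω' = (0.3964, -1.1308, 0.2540)

angular accel α = (-5.1800, 3.4600, -2.3000)
new body rate ω' = (0.3964, -1.1308, 0.2540)
q⊗(0,ω) = (0.3893706, 0.4566108, 1.0847062, -0.4932668)
q + ½dt·q⊗(0,ω), renormalized = (-0.6822, 0.0449, 0.4888, 0.5419)
linear accel F/m = (3.9000, 1.2000, -2.5000)
p' = p + v·dt = (-1.9200, 0.0760, 1.5940)
v' = v + a·dt = (-0.9220, -1.1760, -0.3500)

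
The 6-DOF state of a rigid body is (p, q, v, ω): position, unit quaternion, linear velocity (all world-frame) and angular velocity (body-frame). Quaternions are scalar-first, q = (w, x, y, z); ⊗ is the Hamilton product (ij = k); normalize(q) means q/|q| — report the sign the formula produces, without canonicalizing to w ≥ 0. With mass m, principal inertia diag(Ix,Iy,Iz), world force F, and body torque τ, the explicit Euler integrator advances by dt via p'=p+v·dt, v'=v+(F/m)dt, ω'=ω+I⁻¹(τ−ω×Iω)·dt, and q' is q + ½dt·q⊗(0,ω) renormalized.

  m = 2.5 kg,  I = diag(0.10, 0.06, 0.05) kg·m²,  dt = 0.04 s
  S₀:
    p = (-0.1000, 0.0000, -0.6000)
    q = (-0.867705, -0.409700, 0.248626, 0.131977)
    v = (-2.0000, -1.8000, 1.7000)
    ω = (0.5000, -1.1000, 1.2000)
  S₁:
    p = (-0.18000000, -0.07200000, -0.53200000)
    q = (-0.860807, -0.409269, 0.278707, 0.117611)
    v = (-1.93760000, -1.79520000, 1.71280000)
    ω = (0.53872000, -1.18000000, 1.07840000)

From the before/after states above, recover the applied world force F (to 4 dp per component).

F = (3.9000, 0.3000, 0.8000)

v₁ − v₀ = (0.06240000, 0.00480000, 0.01280000)
m·(v₁−v₀)/dt = (3.9000, 0.3000, 0.8000)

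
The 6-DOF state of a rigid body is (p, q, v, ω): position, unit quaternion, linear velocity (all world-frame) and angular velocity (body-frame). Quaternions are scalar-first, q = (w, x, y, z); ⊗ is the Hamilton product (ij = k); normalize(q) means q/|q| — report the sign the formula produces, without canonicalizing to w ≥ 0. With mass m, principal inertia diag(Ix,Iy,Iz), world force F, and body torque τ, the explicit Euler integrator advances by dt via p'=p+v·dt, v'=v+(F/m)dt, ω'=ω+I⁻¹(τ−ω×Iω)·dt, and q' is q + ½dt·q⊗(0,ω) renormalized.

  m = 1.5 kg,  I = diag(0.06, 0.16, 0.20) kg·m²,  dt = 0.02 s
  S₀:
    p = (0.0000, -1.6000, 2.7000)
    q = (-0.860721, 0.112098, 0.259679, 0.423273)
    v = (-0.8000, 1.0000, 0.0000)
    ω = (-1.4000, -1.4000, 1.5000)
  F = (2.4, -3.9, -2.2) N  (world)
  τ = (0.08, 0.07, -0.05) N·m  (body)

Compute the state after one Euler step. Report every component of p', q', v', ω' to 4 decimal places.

p' = (-0.0160, -1.5800, 2.7000)
q' = (-0.8616, 0.1339, 0.2640, 0.4123)
v' = (-0.7680, 0.9480, -0.0293)
ω' = (-1.3453, -1.4280, 1.4754)

a = F/m = (1.6000, -2.6000, -1.4667)
new position p' = (-0.0160, -1.5800, 2.7000)
v' = v + a·dt = (-0.7680, 0.9480, -0.0293)
precession coupling ω×(Iω) = (-0.0840, 0.2940, 0.1960)
angular accel α = (2.7333, -1.4000, -1.2300)
new body rate ω' = (-1.3453, -1.4280, 1.4754)
2q̇ = q⊗(0,ω) = (-0.1144217, 2.1871101, 0.4442802, -1.0844681)
q + ½dt·q⊗(0,ω), renormalized = (-0.8616, 0.1339, 0.2640, 0.4123)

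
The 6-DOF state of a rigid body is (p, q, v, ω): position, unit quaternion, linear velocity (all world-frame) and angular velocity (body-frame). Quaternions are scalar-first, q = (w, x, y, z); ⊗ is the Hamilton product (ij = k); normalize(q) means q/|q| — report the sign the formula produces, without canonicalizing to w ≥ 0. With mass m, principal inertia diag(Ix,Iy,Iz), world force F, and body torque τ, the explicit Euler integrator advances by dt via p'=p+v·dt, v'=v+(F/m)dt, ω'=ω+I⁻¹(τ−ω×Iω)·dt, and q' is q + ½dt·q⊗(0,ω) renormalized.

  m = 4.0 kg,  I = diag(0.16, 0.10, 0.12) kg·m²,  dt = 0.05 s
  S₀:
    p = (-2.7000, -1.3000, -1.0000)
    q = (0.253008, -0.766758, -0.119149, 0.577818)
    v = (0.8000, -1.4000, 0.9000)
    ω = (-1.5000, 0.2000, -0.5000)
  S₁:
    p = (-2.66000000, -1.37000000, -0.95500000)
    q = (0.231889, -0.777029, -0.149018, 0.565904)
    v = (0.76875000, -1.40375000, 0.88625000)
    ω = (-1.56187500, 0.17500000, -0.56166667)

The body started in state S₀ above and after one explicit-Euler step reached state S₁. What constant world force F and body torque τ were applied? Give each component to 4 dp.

Δω = ω₁−ω₀ = (-0.06187500, -0.02500000, -0.06166667)
precession coupling = (-0.0020, 0.0300, 0.0180)
I·α + gyro = (-0.2000, -0.0200, -0.1300)
Δv = v₁−v₀ = (-0.03125000, -0.00375000, -0.01375000)
F = m·Δv/dt = (-2.5000, -0.3000, -1.1000)

F = (-2.5000, -0.3000, -1.1000)
τ = (-0.2000, -0.0200, -0.1300)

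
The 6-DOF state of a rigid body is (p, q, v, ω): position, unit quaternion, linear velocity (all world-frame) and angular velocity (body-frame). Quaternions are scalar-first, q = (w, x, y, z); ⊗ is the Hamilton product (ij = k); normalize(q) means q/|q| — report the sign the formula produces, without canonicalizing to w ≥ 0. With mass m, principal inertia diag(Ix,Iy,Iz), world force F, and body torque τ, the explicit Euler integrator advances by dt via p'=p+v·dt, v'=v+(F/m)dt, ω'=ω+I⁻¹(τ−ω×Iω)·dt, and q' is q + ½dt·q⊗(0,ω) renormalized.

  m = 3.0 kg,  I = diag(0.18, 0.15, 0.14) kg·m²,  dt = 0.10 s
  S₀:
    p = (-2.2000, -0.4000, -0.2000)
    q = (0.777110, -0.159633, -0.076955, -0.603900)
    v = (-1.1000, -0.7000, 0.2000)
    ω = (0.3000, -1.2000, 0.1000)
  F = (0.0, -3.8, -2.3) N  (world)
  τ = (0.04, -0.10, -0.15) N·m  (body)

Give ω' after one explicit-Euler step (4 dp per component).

ω' = (0.3216, -1.2675, -0.0149)

angular accel α = (0.2156, -0.6747, -1.1486)
ω' = ω + α·dt = (0.3216, -1.2675, -0.0149)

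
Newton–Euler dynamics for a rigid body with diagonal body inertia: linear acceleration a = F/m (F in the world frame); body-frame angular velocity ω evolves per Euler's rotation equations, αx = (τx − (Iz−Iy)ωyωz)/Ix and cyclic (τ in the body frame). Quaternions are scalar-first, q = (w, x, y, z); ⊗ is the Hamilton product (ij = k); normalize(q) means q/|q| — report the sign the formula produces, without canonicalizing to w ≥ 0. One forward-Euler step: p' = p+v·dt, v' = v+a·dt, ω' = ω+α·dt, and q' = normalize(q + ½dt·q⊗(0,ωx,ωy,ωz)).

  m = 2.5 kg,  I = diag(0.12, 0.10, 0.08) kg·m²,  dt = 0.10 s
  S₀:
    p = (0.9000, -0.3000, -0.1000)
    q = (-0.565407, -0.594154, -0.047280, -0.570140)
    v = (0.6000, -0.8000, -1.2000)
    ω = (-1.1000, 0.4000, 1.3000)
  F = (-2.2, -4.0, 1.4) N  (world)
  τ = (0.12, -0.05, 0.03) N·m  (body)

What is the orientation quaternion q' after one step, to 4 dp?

q' = (-0.5580, -0.5526, 0.0113, -0.6190)

q⊗(0,ω) = (0.1065246, 0.7885397, 1.1733914, -1.0246987)
q' = normalize(q + ½dt·q⊗(0,ω)) = (-0.5580, -0.5526, 0.0113, -0.6190)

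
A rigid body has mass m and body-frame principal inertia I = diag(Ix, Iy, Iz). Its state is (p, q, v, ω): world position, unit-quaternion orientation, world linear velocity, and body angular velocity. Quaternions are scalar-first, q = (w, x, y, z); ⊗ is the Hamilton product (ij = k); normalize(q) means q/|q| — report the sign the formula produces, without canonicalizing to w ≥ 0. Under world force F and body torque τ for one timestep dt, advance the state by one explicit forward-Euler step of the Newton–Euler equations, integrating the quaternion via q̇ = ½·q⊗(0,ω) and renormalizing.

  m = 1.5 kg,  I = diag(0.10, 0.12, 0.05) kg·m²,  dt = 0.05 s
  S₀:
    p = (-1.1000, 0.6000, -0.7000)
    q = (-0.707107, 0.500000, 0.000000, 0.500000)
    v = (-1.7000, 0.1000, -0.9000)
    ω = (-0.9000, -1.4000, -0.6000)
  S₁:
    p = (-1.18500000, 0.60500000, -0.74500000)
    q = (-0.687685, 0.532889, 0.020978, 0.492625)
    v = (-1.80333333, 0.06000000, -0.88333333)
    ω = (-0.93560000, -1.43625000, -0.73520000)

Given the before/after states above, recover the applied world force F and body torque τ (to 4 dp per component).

ω₁ − ω₀ = (-0.03560000, -0.03625000, -0.13520000)
precession coupling = (-0.0588, 0.0270, 0.0252)
applied torque τ = (-0.1300, -0.0600, -0.1100)
v₁ − v₀ = (-0.10333333, -0.04000000, 0.01666667)
F = m·Δv/dt = (-3.1000, -1.2000, 0.5000)

F = (-3.1000, -1.2000, 0.5000)
τ = (-0.1300, -0.0600, -0.1100)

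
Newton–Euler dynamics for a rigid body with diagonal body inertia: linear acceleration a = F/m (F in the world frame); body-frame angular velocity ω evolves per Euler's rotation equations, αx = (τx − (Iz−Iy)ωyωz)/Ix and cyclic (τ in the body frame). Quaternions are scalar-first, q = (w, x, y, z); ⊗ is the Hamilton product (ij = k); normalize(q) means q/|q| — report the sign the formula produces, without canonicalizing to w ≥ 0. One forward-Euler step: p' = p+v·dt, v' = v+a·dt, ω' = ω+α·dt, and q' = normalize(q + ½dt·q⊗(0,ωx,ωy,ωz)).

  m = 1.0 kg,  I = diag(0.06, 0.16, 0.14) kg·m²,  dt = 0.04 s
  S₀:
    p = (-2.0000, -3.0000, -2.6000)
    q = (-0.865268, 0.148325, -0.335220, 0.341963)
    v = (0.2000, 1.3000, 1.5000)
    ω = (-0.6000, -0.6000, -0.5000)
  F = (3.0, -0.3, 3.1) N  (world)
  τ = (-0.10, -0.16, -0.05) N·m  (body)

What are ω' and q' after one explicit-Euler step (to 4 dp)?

angular accel α = (-1.5667, -0.8500, -0.6143)
new body rate ω' = (-0.6627, -0.6340, -0.5246)
q⊗(0,ω) = (0.0588445, 0.8919486, 0.3881455, 0.1425070)
q + ½dt·q⊗(0,ω), renormalized = (-0.8639, 0.1661, -0.3274, 0.3447)

ω' = (-0.6627, -0.6340, -0.5246)
q' = (-0.8639, 0.1661, -0.3274, 0.3447)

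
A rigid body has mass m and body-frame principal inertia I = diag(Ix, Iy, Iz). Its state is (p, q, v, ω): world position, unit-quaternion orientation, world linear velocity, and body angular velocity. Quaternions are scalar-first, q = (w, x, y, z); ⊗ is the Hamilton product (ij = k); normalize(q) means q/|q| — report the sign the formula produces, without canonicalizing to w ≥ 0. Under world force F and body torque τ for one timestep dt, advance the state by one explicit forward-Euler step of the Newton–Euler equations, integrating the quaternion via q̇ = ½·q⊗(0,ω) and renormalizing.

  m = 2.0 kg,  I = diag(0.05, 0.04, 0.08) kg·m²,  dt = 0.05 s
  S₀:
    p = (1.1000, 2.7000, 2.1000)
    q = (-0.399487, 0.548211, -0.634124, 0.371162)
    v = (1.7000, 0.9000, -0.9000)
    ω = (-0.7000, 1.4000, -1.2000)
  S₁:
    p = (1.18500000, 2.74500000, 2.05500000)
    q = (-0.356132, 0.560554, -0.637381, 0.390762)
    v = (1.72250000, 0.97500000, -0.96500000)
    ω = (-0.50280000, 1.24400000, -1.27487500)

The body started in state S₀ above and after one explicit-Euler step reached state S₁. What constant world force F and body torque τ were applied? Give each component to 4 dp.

rate change Δω = (0.19720000, -0.15600000, -0.07487500)
precession coupling = (-0.0672, -0.0252, 0.0098)
I·α + gyro = (0.1300, -0.1500, -0.1100)
velocity change Δv = (0.02250000, 0.07500000, -0.06500000)
m·(v₁−v₀)/dt = (0.9000, 3.0000, -2.6000)

F = (0.9000, 3.0000, -2.6000)
τ = (0.1300, -0.1500, -0.1100)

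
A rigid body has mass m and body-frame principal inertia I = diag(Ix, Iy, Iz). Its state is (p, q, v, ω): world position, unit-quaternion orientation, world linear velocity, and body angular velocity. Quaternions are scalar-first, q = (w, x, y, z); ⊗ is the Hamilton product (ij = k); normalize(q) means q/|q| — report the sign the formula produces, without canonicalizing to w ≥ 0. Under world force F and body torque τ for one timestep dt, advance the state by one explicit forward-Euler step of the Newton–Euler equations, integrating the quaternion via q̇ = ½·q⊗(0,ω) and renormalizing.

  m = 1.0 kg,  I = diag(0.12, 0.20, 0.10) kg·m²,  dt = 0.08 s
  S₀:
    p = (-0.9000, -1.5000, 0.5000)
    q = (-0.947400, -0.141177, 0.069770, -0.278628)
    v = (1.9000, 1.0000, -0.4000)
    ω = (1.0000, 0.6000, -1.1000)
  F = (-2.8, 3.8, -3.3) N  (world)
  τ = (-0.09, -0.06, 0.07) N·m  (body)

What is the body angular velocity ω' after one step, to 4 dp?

ω' = (0.8960, 0.5848, -1.0824)

angular accel α = (-1.3000, -0.1900, 0.2200)
ω' = ω + α·dt = (0.8960, 0.5848, -1.0824)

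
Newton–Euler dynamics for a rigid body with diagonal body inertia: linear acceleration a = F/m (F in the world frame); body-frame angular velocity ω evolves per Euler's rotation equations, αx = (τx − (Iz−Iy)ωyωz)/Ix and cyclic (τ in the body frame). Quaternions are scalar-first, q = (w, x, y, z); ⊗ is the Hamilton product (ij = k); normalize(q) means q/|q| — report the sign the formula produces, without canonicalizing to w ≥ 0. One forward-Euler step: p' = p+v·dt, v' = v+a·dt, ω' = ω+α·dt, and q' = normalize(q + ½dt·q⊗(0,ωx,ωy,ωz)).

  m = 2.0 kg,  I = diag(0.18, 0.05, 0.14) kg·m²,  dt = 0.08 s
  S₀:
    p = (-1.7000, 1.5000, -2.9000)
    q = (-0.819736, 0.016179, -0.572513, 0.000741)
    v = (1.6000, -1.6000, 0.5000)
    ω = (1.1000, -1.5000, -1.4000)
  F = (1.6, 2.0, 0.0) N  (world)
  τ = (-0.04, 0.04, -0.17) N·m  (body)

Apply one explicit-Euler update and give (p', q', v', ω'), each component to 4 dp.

p' = (-1.5720, 1.3720, -2.8600)
q' = (-0.8511, 0.0122, -0.5201, 0.0706)
v' = (1.6640, -1.5200, 0.5000)
ω' = (0.9982, -1.3374, -1.6197)

a = F/m = (0.8000, 1.0000, 0.0000)
p' = p + v·dt = (-1.5720, 1.3720, -2.8600)
v + (F/m)dt = (1.6640, -1.5200, 0.5000)
precession coupling ω×(Iω) = (0.1890, -0.0616, 0.2145)
α = I⁻¹(τ − ω×Iω) = (-1.2722, 2.0320, -2.7464)
new body rate ω' = (0.9982, -1.3374, -1.6197)
q⊗(0,ω) = (-0.8755290, -0.0990799, 1.2530697, 1.7531262)
q + ½dt·q⊗(0,ω), renormalized = (-0.8511, 0.0122, -0.5201, 0.0706)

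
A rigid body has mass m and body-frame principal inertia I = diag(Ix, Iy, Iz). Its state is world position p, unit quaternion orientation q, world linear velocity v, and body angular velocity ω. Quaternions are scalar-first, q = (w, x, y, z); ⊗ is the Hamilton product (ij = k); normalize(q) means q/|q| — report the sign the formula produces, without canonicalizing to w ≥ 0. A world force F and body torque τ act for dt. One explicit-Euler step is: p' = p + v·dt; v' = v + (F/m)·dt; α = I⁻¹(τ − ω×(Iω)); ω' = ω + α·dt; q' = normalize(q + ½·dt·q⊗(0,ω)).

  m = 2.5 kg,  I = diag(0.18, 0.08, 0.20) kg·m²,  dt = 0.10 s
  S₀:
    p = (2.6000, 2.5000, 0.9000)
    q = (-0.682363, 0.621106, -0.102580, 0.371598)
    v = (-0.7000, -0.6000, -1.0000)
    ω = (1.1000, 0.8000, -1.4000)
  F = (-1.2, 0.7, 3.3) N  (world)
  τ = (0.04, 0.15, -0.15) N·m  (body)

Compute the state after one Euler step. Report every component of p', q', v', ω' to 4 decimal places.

linear accel F/m = (-0.4800, 0.2800, 1.3200)
new position p' = (2.5300, 2.4400, 0.8000)
v + (F/m)dt = (-0.7480, -0.5720, -0.8680)
angular accel α = (0.9689, 1.4900, -0.3100)
ω + α·dt = (1.1969, 0.9490, -1.4310)
Hamilton product q⊗(0,ω) = (-0.0809154, -0.9042657, 0.7324158, 1.5650310)
updated quaternion q' = (-0.6832, 0.5732, -0.0656, 0.4477)

p' = (2.5300, 2.4400, 0.8000)
q' = (-0.6832, 0.5732, -0.0656, 0.4477)
v' = (-0.7480, -0.5720, -0.8680)
ω' = (1.1969, 0.9490, -1.4310)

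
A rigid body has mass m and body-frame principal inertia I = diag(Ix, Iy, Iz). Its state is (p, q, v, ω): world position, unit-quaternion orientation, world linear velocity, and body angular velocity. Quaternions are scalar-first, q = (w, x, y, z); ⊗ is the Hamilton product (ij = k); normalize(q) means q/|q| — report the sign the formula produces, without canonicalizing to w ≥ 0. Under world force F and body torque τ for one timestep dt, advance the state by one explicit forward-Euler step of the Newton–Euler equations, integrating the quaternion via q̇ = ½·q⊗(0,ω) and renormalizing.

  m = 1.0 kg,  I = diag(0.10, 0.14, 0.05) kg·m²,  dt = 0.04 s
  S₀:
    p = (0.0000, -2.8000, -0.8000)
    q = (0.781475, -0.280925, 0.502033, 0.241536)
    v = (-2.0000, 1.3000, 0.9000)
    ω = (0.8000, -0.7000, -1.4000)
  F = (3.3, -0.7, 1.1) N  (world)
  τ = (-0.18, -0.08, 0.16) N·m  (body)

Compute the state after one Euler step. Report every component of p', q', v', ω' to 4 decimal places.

a = (3.3000, -0.7000, 1.1000)
p + v·dt = (-0.0800, -2.7480, -0.7640)
v' = v + a·dt = (-1.8680, 1.2720, 0.9440)
gyro term ω×Iω = (-0.0882, -0.0560, -0.0224)
angular accel α = (-0.9180, -0.1714, 3.6480)
new body rate ω' = (0.7633, -0.7069, -1.2541)
q⊗(0,ω) = (0.9143135, 0.0914090, -0.7470987, -1.2990439)
updated quaternion q' = (0.7993, -0.2789, 0.4868, 0.2154)

p' = (-0.0800, -2.7480, -0.7640)
q' = (0.7993, -0.2789, 0.4868, 0.2154)
v' = (-1.8680, 1.2720, 0.9440)
ω' = (0.7633, -0.7069, -1.2541)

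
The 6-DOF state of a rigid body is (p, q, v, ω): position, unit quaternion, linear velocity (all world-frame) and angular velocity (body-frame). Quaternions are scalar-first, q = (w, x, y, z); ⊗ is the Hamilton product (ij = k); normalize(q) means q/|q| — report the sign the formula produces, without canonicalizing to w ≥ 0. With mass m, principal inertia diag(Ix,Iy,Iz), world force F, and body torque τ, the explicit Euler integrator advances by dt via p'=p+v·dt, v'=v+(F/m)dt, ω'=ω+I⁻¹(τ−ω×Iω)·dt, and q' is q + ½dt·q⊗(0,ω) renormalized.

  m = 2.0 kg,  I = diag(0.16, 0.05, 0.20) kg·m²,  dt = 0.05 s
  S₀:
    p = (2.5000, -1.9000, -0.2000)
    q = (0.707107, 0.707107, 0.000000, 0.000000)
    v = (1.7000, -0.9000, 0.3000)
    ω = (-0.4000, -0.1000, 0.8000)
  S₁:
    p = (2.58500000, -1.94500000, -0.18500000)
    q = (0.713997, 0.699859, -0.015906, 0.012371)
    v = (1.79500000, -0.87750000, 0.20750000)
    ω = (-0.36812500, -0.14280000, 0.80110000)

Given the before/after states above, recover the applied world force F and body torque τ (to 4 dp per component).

F = (3.8000, 0.9000, -3.7000)
τ = (0.0900, -0.0300, 0.0000)

Δω = ω₁−ω₀ = (0.03187500, -0.04280000, 0.00110000)
precession coupling = (-0.0120, 0.0128, -0.0044)
I·α + gyro = (0.0900, -0.0300, 0.0000)
v₁ − v₀ = (0.09500000, 0.02250000, -0.09250000)
m·(v₁−v₀)/dt = (3.8000, 0.9000, -3.7000)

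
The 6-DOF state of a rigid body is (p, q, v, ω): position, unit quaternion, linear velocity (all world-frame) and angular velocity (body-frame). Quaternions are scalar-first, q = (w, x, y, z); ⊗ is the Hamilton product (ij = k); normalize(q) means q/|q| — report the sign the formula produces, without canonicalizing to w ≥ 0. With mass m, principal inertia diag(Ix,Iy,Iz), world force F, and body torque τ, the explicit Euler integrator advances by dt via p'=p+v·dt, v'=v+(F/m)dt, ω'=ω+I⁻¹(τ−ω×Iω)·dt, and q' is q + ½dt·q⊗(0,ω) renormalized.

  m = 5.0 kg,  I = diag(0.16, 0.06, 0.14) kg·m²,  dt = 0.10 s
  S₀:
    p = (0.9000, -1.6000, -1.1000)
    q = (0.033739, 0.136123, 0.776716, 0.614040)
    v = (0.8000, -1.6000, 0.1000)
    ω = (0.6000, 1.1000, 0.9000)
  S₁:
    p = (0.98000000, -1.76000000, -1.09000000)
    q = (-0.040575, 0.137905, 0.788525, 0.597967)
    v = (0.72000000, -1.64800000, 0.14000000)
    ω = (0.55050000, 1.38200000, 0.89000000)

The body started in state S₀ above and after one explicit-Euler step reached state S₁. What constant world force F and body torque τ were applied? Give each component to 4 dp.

Δv = v₁−v₀ = (-0.08000000, -0.04800000, 0.04000000)
m·(v₁−v₀)/dt = (-4.0000, -2.4000, 2.0000)
ω₁ − ω₀ = (-0.04950000, 0.28200000, -0.01000000)
ω₀×(Iω₀) = (0.0792, 0.0108, -0.0660)
I·α + gyro = (0.0000, 0.1800, -0.0800)

F = (-4.0000, -2.4000, 2.0000)
τ = (0.0000, 0.1800, -0.0800)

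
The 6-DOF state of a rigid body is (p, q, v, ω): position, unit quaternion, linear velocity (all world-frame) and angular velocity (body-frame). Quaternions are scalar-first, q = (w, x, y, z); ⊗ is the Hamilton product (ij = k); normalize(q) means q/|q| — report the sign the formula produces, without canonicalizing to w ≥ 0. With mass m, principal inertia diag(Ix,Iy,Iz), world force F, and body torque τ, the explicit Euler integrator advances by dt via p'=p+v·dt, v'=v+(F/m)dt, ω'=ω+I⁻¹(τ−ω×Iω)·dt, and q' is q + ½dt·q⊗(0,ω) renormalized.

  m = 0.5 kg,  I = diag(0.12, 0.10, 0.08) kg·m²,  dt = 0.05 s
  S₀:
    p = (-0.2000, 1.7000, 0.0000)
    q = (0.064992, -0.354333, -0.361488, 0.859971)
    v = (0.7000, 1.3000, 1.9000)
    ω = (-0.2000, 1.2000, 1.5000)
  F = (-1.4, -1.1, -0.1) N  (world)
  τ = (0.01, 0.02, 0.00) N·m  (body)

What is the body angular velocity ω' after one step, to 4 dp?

ω' = (-0.1808, 1.2160, 1.4970)

ω×(Iω) gyroscopic = (-0.0360, -0.0120, 0.0048)
angular accel α = (0.3833, 0.3200, -0.0600)
ω' = ω + α·dt = (-0.1808, 1.2160, 1.4970)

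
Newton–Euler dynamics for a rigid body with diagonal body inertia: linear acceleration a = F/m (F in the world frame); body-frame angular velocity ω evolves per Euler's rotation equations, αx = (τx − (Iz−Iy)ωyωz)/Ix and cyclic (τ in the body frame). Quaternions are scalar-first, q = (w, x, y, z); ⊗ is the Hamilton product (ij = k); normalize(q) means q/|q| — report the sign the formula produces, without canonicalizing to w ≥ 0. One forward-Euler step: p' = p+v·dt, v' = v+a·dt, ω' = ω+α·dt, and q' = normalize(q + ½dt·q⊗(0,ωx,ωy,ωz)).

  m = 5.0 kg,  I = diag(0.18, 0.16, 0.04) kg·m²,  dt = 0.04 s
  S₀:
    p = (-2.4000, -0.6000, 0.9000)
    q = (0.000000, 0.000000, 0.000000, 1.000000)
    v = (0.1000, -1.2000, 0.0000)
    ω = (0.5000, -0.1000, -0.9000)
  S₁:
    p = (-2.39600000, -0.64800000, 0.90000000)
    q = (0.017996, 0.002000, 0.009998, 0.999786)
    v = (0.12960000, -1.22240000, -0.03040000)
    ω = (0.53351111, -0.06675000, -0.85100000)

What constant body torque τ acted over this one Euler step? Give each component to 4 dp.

τ = (0.1400, 0.0700, 0.0500)

rate change Δω = (0.03351111, 0.03325000, 0.04900000)
τ = I·(Δω/dt) + ω₀×(Iω₀) = (0.1400, 0.0700, 0.0500)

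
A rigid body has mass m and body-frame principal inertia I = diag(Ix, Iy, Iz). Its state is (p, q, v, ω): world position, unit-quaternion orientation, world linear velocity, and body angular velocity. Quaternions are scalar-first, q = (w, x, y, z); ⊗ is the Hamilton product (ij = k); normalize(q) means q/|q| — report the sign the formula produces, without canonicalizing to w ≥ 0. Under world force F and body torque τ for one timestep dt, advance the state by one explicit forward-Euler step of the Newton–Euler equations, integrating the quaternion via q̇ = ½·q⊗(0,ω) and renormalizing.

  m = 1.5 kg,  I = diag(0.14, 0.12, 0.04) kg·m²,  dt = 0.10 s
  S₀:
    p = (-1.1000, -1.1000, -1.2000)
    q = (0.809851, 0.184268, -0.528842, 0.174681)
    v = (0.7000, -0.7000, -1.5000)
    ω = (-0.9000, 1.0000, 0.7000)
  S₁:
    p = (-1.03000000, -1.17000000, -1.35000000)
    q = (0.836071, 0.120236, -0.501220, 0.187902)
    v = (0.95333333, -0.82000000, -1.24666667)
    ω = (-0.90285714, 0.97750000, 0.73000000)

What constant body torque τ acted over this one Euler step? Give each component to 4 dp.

rate change Δω = (-0.00285714, -0.02250000, 0.03000000)
ω₀×(Iω₀) = (-0.0560, -0.0630, 0.0180)
applied torque τ = (-0.0600, -0.0900, 0.0300)

τ = (-0.0600, -0.0900, 0.0300)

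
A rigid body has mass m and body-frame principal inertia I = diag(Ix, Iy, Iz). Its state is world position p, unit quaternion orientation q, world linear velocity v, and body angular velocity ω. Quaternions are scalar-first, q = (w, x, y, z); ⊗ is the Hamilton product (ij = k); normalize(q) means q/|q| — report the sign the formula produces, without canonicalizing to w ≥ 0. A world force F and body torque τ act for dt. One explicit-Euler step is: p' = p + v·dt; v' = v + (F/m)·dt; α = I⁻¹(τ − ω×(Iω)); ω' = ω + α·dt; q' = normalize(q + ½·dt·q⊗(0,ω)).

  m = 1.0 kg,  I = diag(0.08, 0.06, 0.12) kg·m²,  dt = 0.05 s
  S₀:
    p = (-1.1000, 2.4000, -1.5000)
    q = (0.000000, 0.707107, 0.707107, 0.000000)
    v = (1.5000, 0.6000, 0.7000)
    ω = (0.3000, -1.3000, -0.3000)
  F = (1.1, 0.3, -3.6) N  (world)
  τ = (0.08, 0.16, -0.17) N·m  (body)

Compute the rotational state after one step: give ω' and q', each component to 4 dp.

ω' = (0.3354, -1.1697, -0.3741)
q' = (0.0177, 0.7014, 0.7120, -0.0283)

gyro term ω×Iω = (0.0234, 0.0036, 0.0078)
angular accel α = (0.7075, 2.6067, -1.4817)
ω' = ω + α·dt = (0.3354, -1.1697, -0.3741)
2q̇ = q⊗(0,ω) = (0.7071070, -0.2121321, 0.2121321, -1.1313712)
q + ½dt·q⊗(0,ω), renormalized = (0.0177, 0.7014, 0.7120, -0.0283)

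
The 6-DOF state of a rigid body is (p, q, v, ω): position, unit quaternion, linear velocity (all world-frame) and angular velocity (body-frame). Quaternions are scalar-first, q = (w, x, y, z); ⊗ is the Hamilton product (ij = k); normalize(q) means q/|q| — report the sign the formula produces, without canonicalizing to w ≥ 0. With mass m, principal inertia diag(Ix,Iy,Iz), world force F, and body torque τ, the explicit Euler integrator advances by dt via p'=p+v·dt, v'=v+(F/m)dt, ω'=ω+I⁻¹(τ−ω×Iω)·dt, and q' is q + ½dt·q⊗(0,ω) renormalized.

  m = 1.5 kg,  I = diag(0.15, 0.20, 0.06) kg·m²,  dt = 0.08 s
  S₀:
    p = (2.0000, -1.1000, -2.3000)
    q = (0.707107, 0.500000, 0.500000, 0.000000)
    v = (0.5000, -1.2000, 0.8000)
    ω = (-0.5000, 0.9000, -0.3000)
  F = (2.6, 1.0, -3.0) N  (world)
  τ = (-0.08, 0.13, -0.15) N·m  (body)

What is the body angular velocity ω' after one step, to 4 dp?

precession coupling ω×(Iω) = (0.0378, 0.0135, -0.0225)
(τ − ω×Iω)/I = (-0.7853, 0.5825, -2.1250)
ω' = ω + α·dt = (-0.5628, 0.9466, -0.4700)

ω' = (-0.5628, 0.9466, -0.4700)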